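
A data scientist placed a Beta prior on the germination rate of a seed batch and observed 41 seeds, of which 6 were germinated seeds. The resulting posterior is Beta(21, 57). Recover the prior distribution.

A Beta(α, β) prior with s successes and f failures in binomial data gives a Beta(α+s, β+f) posterior.
Subtract the data counts: 21−6=15, 57−35=22.

Beta(15, 22)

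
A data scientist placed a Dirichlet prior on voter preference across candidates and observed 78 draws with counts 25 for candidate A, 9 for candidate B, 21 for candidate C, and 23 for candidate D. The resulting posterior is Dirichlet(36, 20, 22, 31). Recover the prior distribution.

For a Dirichlet(α) prior with multinomial counts c, the posterior is Dirichlet(α + c) componentwise.
Subtract each count from the matching posterior parameter: 36−25=11, 20−9=11, 22−21=1, 31−23=8.

Dirichlet(11, 11, 1, 8)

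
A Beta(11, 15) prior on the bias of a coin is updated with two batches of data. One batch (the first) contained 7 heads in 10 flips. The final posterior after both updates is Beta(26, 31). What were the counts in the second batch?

Because Beta–binomial updating is additive in the counts, the combined data contributed (α_post−α_prior, β_post−β_prior) successes and failures.
Total across both batches: 26−11=15 heads, 31−15=16 tails.
Subtract the first batch: 15−7=8 heads and 16−3=13 tails.

8 heads and 13 tails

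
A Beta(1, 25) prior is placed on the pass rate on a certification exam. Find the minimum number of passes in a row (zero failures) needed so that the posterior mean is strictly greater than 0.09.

k = 2

After k passes and 0 failures the posterior is Beta(1+k, 25), with mean (1+k)/(1+25+k).
Set (1+k)/(26+k) > 0.09 and solve: k > (0.09·26 − 1)/(1 − 0.09) = 1.473.
The smallest integer exceeding 1.473 is 2, and checking k=2: (3)/(28) = 0.1071 > 0.09.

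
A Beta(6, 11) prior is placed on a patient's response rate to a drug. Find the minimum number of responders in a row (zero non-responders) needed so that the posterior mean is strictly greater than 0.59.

After k responders and 0 non-responders the posterior is Beta(6+k, 11), with mean (6+k)/(6+11+k).
Set (6+k)/(17+k) > 0.59 and solve: k > (0.59·17 − 6)/(1 − 0.59) = 9.829.
The smallest integer exceeding 9.829 is 10.

k = 10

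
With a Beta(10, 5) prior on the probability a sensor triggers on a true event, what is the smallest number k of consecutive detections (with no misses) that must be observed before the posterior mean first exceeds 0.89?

k = 31

After k detections and 0 misses the posterior is Beta(10+k, 5), with mean (10+k)/(10+5+k).
Set (10+k)/(15+k) > 0.89 and solve: k > (0.89·15 − 10)/(1 − 0.89) = 30.455.
The smallest integer exceeding 30.455 is 31, and checking k=31: (41)/(46) = 0.8913 > 0.89.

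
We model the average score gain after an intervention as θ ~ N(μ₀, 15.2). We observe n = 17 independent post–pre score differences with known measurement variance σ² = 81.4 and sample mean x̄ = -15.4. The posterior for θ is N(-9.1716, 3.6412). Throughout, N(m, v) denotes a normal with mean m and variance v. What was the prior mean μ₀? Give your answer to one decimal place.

μ₀ = 10.6

The posterior mean is a precision-weighted average: μ_n = (τ₀μ₀ + τ_data·x̄)/(τ₀+τ_data), with τ₀=1/σ₀² and τ_data=n/σ².
Here τ₀ = 1/15.2 = 0.065789 and τ_data = 17/81.4 = 0.208845, so τ_n = 0.274634.
Rearranging for μ₀: μ₀ = (μ_n·τ_n − τ_data·x̄)/τ₀ = (-9.1716·0.274634 − 0.208845·-15.4) / 0.065789 = 0.697380/0.065789 ≈ 10.6.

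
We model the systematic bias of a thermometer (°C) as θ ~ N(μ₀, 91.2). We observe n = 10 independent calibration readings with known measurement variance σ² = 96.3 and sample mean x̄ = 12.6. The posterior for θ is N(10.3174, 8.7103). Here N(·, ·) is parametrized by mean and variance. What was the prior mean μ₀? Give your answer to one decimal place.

μ₀ = -11.3

The posterior mean is a precision-weighted average: μ_n = (τ₀μ₀ + τ_data·x̄)/(τ₀+τ_data), with τ₀=1/σ₀² and τ_data=n/σ².
Here τ₀ = 1/91.2 = 0.010965 and τ_data = 10/96.3 = 0.103842, so τ_n = 0.114807.
Rearranging for μ₀: μ₀ = (μ_n·τ_n − τ_data·x̄)/τ₀ = (10.3174·0.114807 − 0.103842·12.6) / 0.010965 = -0.123899/0.010965 ≈ -11.3.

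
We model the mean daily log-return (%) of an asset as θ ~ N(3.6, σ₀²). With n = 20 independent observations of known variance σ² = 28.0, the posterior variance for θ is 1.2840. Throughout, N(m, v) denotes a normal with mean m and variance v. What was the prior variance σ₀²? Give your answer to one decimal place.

Posterior precision equals prior precision plus data precision: 1/σ_n² = 1/σ₀² + n/σ².
So 1/σ₀² = 1/1.2840 − 20/28.0 = 0.778816 − 0.714286 = 0.064530.
Hence σ₀² = 1/0.064530 ≈ 15.5.

σ₀² = 15.5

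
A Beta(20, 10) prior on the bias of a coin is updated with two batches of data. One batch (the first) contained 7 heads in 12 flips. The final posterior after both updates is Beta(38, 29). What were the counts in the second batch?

Because Beta–binomial updating is additive in the counts, the combined data contributed (α_post−α_prior, β_post−β_prior) successes and failures.
Total across both batches: 38−20=18 heads, 29−10=19 tails.
Subtract the first batch: 18−7=11 heads and 19−5=14 tails.

11 heads and 14 tails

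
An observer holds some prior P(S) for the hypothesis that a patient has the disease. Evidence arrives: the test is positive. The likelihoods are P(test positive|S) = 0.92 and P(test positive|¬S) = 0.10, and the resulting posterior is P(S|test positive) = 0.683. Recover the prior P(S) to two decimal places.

P(S) = 0.19

In odds form, posterior odds = prior odds × likelihood ratio, so prior odds = posterior odds ÷ LR.
Posterior odds = 0.683/(1−0.683) = 2.1546. LR = 0.92/0.10 = 9.2000.
Prior odds = 2.1546/9.2000 = 0.2342, so P(S) = 0.2342/(1+0.2342) ≈ 0.19.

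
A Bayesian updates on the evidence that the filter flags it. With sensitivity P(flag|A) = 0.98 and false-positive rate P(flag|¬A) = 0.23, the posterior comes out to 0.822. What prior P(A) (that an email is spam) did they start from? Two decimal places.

P(A) = 0.52

Bayes' rule in odds form gives O(A|E) = O(A)·[P(E|A)/P(E|¬A)], hence O(A) = O(A|E)/LR.
Posterior odds = 0.822/(1−0.822) = 4.6180. LR = 0.98/0.23 = 4.2609.
Prior odds = 4.6180/4.2609 = 1.0838, so P(A) = 1.0838/(1+1.0838) ≈ 0.52.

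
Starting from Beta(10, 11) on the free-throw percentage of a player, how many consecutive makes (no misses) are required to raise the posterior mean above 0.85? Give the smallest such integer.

After k makes and 0 misses the posterior is Beta(10+k, 11), with mean (10+k)/(10+11+k).
Set (10+k)/(21+k) > 0.85 and solve: k > (0.85·21 − 10)/(1 − 0.85) = 52.333.
The smallest integer exceeding 52.333 is 53.

k = 53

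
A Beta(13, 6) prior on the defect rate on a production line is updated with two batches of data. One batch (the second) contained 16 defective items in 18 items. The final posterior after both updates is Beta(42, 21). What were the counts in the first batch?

13 defective items and 13 good items

Sequential conjugate updates are equivalent to a single update on the pooled data, so total successes = posterior α − prior α and total failures = posterior β − prior β.
Total across both batches: 42−13=29 defective items, 21−6=15 good items.
Subtract the second batch: 29−16=13 defective items and 15−2=13 good items.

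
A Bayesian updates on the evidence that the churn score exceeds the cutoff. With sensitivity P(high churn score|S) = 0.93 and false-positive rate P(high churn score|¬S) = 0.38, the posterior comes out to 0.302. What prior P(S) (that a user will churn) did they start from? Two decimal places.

P(S) = 0.15

In odds form, posterior odds = prior odds × likelihood ratio, so prior odds = posterior odds ÷ LR.
Posterior odds = 0.302/(1−0.302) = 0.4327. LR = 0.93/0.38 = 2.4474.
Prior odds = 0.4327/2.4474 = 0.1768, so P(S) = 0.1768/(1+0.1768) ≈ 0.15.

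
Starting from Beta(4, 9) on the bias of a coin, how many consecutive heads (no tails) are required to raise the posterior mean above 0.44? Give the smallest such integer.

After k heads and 0 tails the posterior is Beta(4+k, 9), with mean (4+k)/(4+9+k).
Set (4+k)/(13+k) > 0.44 and solve: k > (0.44·13 − 4)/(1 − 0.44) = 3.071.
The smallest integer exceeding 3.071 is 4, and checking k=4: (8)/(17) = 0.4706 > 0.44.

k = 4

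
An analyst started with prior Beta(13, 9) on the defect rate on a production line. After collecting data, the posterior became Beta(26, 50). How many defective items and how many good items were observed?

Under Beta–binomial conjugacy the posterior parameters are (α+s, β+f).
Match parameters: s=26−13=13, f=50−9=41.

13 defective items and 41 good items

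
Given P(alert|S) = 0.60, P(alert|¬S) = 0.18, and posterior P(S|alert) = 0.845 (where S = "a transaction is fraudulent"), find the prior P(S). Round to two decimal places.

P(S) = 0.62

In odds form, posterior odds = prior odds × likelihood ratio, so prior odds = posterior odds ÷ LR.
Posterior odds = 0.845/(1−0.845) = 5.4516. LR = 0.60/0.18 = 3.3333.
Prior odds = 5.4516/3.3333 = 1.6355, so P(S) = 1.6355/(1+1.6355) ≈ 0.62.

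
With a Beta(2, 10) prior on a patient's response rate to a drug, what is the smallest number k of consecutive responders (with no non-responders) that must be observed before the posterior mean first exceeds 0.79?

After k responders and 0 non-responders the posterior is Beta(2+k, 10), with mean (2+k)/(2+10+k).
Set (2+k)/(12+k) > 0.79 and solve: k > (0.79·12 − 2)/(1 − 0.79) = 35.619.
The smallest integer exceeding 35.619 is 36.

k = 36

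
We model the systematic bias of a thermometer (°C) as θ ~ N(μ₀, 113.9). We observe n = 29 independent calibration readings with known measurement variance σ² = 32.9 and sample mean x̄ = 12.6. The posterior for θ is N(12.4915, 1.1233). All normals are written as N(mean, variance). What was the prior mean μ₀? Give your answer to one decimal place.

μ₀ = 1.6

With known observation variance, the Normal–Normal posterior has precision τ_n = τ₀ + n/σ² and mean μ_n = (τ₀μ₀ + (n/σ²)x̄)/τ_n.
Here τ₀ = 1/113.9 = 0.008780 and τ_data = 29/32.9 = 0.881459, so τ_n = 0.890239.
Rearranging for μ₀: μ₀ = (μ_n·τ_n − τ_data·x̄)/τ₀ = (12.4915·0.890239 − 0.881459·12.6) / 0.008780 = 0.014037/0.008780 ≈ 1.6.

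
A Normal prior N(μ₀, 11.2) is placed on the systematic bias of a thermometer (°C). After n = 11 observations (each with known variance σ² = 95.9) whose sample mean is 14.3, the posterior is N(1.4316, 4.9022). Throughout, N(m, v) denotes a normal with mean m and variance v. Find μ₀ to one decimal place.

The posterior mean is a precision-weighted average: μ_n = (τ₀μ₀ + τ_data·x̄)/(τ₀+τ_data), with τ₀=1/σ₀² and τ_data=n/σ².
Here τ₀ = 1/11.2 = 0.089286 and τ_data = 11/95.9 = 0.114703, so τ_n = 0.203989.
Rearranging for μ₀: μ₀ = (μ_n·τ_n − τ_data·x̄)/τ₀ = (1.4316·0.203989 − 0.114703·14.3) / 0.089286 = -1.348222/0.089286 ≈ -15.1.

μ₀ = -15.1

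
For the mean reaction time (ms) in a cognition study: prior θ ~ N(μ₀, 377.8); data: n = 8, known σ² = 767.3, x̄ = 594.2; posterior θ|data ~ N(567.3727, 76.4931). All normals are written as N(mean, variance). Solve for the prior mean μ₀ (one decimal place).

μ₀ = 461.7

With known observation variance, the Normal–Normal posterior has precision τ_n = τ₀ + n/σ² and mean μ_n = (τ₀μ₀ + (n/σ²)x̄)/τ_n.
Here τ₀ = 1/377.8 = 0.002647 and τ_data = 8/767.3 = 0.010426, so τ_n = 0.013073.
Rearranging for μ₀: μ₀ = (μ_n·τ_n − τ_data·x̄)/τ₀ = (567.3727·0.013073 − 0.010426·594.2) / 0.002647 = 1.222134/0.002647 ≈ 461.7.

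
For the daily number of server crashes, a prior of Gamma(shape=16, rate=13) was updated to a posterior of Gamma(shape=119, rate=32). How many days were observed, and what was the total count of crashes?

n = 19 days with total 103 crashes

Gamma–Poisson conjugacy: posterior shape = α + Σxᵢ, posterior rate = β + n.
Matching: Σxᵢ = 119 − 16 = 103 and n = 32 − 13 = 19.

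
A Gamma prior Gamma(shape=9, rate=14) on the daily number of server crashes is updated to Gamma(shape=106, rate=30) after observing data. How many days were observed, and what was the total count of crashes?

Gamma–Poisson conjugacy: posterior shape = α + Σxᵢ, posterior rate = β + n.
Matching: Σxᵢ = 106 − 9 = 97 and n = 30 − 14 = 16.

n = 16 days with total 97 crashes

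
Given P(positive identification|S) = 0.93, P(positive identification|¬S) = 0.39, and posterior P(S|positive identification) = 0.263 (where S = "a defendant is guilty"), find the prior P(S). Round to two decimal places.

P(S) = 0.13

Bayes' rule in odds form gives O(S|E) = O(S)·[P(E|S)/P(E|¬S)], hence O(S) = O(S|E)/LR.
Posterior odds = 0.263/(1−0.263) = 0.3569. LR = 0.93/0.39 = 2.3846.
Prior odds = 0.3569/2.3846 = 0.1497, so P(S) = 0.1497/(1+0.1497) ≈ 0.13.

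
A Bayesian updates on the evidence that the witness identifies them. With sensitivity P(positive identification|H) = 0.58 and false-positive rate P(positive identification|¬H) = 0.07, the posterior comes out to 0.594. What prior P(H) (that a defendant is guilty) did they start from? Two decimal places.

P(H) = 0.15

In odds form, posterior odds = prior odds × likelihood ratio, so prior odds = posterior odds ÷ LR.
Posterior odds = 0.594/(1−0.594) = 1.4631. LR = 0.58/0.07 = 8.2857.
Prior odds = 1.4631/8.2857 = 0.1766, so P(H) = 0.1766/(1+0.1766) ≈ 0.15.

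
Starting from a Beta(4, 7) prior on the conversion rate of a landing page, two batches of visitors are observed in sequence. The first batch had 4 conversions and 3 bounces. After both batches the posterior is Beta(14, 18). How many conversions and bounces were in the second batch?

6 conversions and 8 bounces

Sequential conjugate updates are equivalent to a single update on the pooled data, so total successes = posterior α − prior α and total failures = posterior β − prior β.
Total across both batches: 14−4=10 conversions, 18−7=11 bounces.
Subtract the first batch: 10−4=6 conversions and 11−3=8 bounces.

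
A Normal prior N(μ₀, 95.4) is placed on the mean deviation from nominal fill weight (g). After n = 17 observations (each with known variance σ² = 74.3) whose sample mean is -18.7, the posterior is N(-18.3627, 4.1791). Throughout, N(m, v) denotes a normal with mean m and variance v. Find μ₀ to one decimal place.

μ₀ = -11.0

With known observation variance, the Normal–Normal posterior has precision τ_n = τ₀ + n/σ² and mean μ_n = (τ₀μ₀ + (n/σ²)x̄)/τ_n.
Here τ₀ = 1/95.4 = 0.010482 and τ_data = 17/74.3 = 0.228802, so τ_n = 0.239284.
Rearranging for μ₀: μ₀ = (μ_n·τ_n − τ_data·x̄)/τ₀ = (-18.3627·0.239284 − 0.228802·-18.7) / 0.010482 = -0.115303/0.010482 ≈ -11.0.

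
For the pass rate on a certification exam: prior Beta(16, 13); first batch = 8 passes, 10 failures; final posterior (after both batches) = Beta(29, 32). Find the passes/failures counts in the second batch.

Sequential conjugate updates are equivalent to a single update on the pooled data, so total successes = posterior α − prior α and total failures = posterior β − prior β.
Total across both batches: 29−16=13 passes, 32−13=19 failures.
Subtract the first batch: 13−8=5 passes and 19−10=9 failures.

5 passes and 9 failures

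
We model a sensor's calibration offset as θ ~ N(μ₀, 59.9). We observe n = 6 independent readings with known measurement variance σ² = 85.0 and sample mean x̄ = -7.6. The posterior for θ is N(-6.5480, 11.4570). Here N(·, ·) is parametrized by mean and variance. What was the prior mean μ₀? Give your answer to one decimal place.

μ₀ = -2.1

The posterior mean is a precision-weighted average: μ_n = (τ₀μ₀ + τ_data·x̄)/(τ₀+τ_data), with τ₀=1/σ₀² and τ_data=n/σ².
Here τ₀ = 1/59.9 = 0.016694 and τ_data = 6/85.0 = 0.070588, so τ_n = 0.087282.
Rearranging for μ₀: μ₀ = (μ_n·τ_n − τ_data·x̄)/τ₀ = (-6.5480·0.087282 − 0.070588·-7.6) / 0.016694 = -0.035054/0.016694 ≈ -2.1.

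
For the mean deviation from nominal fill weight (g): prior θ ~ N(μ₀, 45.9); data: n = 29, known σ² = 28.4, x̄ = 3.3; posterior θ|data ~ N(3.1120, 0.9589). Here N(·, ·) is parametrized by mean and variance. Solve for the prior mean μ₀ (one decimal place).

With known observation variance, the Normal–Normal posterior has precision τ_n = τ₀ + n/σ² and mean μ_n = (τ₀μ₀ + (n/σ²)x̄)/τ_n.
Here τ₀ = 1/45.9 = 0.021786 and τ_data = 29/28.4 = 1.021127, so τ_n = 1.042913.
Rearranging for μ₀: μ₀ = (μ_n·τ_n − τ_data·x̄)/τ₀ = (3.1120·1.042913 − 1.021127·3.3) / 0.021786 = -0.124174/0.021786 ≈ -5.7.

μ₀ = -5.7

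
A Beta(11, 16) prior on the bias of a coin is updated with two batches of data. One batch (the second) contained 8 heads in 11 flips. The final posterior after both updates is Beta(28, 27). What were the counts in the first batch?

Sequential conjugate updates are equivalent to a single update on the pooled data, so total successes = posterior α − prior α and total failures = posterior β − prior β.
Total across both batches: 28−11=17 heads, 27−16=11 tails.
Subtract the second batch: 17−8=9 heads and 11−3=8 tails.

9 heads and 8 tails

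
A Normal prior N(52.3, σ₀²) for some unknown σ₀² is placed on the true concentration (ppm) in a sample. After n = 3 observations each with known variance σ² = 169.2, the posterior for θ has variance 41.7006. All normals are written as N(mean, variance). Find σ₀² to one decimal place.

σ₀² = 160.0

For the Normal–Normal model with known σ², precisions add: τ_n = τ₀ + n/σ².
So 1/σ₀² = 1/41.7006 − 3/169.2 = 0.023980 − 0.017730 = 0.006250.
Hence σ₀² = 1/0.006250 ≈ 160.0.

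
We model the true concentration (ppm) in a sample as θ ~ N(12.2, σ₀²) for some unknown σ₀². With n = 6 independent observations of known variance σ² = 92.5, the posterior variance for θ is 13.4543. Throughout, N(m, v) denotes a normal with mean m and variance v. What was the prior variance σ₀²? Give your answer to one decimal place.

σ₀² = 105.7

For the Normal–Normal model with known σ², precisions add: τ_n = τ₀ + n/σ².
So 1/σ₀² = 1/13.4543 − 6/92.5 = 0.074326 − 0.064865 = 0.009461.
Hence σ₀² = 1/0.009461 ≈ 105.7.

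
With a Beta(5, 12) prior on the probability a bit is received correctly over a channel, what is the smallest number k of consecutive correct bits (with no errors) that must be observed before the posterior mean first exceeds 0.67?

k = 20

After k correct bits and 0 errors the posterior is Beta(5+k, 12), with mean (5+k)/(5+12+k).
Set (5+k)/(17+k) > 0.67 and solve: k > (0.67·17 − 5)/(1 − 0.67) = 19.364.
The smallest integer exceeding 19.364 is 20, and checking k=20: (25)/(37) = 0.6757 > 0.67.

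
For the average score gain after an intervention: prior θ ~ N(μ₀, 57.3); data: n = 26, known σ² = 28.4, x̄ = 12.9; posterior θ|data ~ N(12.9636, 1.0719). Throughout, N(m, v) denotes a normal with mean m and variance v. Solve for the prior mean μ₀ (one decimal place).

μ₀ = 16.3

The posterior mean is a precision-weighted average: μ_n = (τ₀μ₀ + τ_data·x̄)/(τ₀+τ_data), with τ₀=1/σ₀² and τ_data=n/σ².
Here τ₀ = 1/57.3 = 0.017452 and τ_data = 26/28.4 = 0.915493, so τ_n = 0.932945.
Rearranging for μ₀: μ₀ = (μ_n·τ_n − τ_data·x̄)/τ₀ = (12.9636·0.932945 − 0.915493·12.9) / 0.017452 = 0.284466/0.017452 ≈ 16.3.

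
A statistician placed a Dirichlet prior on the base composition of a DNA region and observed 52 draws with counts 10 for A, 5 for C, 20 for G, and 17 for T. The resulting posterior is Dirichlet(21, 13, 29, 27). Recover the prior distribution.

For a Dirichlet(α) prior with multinomial counts c, the posterior is Dirichlet(α + c) componentwise.
Subtract each count from the matching posterior parameter: 21−10=11, 13−5=8, 29−20=9, 27−17=10.

Dirichlet(11, 8, 9, 10)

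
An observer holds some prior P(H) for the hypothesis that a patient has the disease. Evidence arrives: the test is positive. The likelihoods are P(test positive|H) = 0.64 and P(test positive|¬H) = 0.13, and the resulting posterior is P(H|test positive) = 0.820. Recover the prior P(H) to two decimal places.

P(H) = 0.48

In odds form, posterior odds = prior odds × likelihood ratio, so prior odds = posterior odds ÷ LR.
Posterior odds = 0.820/(1−0.820) = 4.5556. LR = 0.64/0.13 = 4.9231.
Prior odds = 4.5556/4.9231 = 0.9254, so P(H) = 0.9254/(1+0.9254) ≈ 0.48.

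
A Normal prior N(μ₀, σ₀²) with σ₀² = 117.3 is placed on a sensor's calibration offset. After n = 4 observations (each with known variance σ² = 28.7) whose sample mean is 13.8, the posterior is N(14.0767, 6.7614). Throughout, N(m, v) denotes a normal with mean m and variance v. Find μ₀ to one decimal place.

μ₀ = 18.6

The posterior mean is a precision-weighted average: μ_n = (τ₀μ₀ + τ_data·x̄)/(τ₀+τ_data), with τ₀=1/σ₀² and τ_data=n/σ².
Here τ₀ = 1/117.3 = 0.008525 and τ_data = 4/28.7 = 0.139373, so τ_n = 0.147898.
Rearranging for μ₀: μ₀ = (μ_n·τ_n − τ_data·x̄)/τ₀ = (14.0767·0.147898 − 0.139373·13.8) / 0.008525 = 0.158568/0.008525 ≈ 18.6.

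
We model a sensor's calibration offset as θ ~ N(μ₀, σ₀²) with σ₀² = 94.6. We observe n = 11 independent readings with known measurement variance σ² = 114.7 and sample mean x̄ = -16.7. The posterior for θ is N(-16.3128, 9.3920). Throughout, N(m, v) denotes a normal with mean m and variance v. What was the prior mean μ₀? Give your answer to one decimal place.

The posterior mean is a precision-weighted average: μ_n = (τ₀μ₀ + τ_data·x̄)/(τ₀+τ_data), with τ₀=1/σ₀² and τ_data=n/σ².
Here τ₀ = 1/94.6 = 0.010571 and τ_data = 11/114.7 = 0.095902, so τ_n = 0.106473.
Rearranging for μ₀: μ₀ = (μ_n·τ_n − τ_data·x̄)/τ₀ = (-16.3128·0.106473 − 0.095902·-16.7) / 0.010571 = -0.135309/0.010571 ≈ -12.8.

μ₀ = -12.8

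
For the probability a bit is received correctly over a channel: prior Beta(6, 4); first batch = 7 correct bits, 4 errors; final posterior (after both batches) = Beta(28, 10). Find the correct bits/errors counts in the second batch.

Because Beta–binomial updating is additive in the counts, the combined data contributed (α_post−α_prior, β_post−β_prior) successes and failures.
Total across both batches: 28−6=22 correct bits, 10−4=6 errors.
Subtract the first batch: 22−7=15 correct bits and 6−4=2 errors.

15 correct bits and 2 errors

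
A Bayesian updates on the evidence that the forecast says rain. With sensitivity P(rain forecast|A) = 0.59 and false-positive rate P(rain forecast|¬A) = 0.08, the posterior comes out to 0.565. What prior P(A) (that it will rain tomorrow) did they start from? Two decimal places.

P(A) = 0.15

Bayes' rule in odds form gives O(A|E) = O(A)·[P(E|A)/P(E|¬A)], hence O(A) = O(A|E)/LR.
Posterior odds = 0.565/(1−0.565) = 1.2989. LR = 0.59/0.08 = 7.3750.
Prior odds = 1.2989/7.3750 = 0.1761, so P(A) = 0.1761/(1+0.1761) ≈ 0.15.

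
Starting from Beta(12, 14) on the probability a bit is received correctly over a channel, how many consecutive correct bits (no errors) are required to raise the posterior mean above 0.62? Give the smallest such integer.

k = 11

After k correct bits and 0 errors the posterior is Beta(12+k, 14), with mean (12+k)/(12+14+k).
Set (12+k)/(26+k) > 0.62 and solve: k > (0.62·26 − 12)/(1 − 0.62) = 10.842.
The smallest integer exceeding 10.842 is 11, and checking k=11: (23)/(37) = 0.6216 > 0.62.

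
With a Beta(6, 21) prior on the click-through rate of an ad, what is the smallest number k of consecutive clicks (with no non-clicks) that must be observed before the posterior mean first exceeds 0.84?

After k clicks and 0 non-clicks the posterior is Beta(6+k, 21), with mean (6+k)/(6+21+k).
Set (6+k)/(27+k) > 0.84 and solve: k > (0.84·27 − 6)/(1 − 0.84) = 104.250.
The smallest integer exceeding 104.250 is 105.

k = 105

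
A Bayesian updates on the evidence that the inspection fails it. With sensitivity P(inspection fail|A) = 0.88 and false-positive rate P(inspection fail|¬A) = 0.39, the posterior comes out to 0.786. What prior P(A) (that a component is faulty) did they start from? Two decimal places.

P(A) = 0.62

In odds form, posterior odds = prior odds × likelihood ratio, so prior odds = posterior odds ÷ LR.
Posterior odds = 0.786/(1−0.786) = 3.6729. LR = 0.88/0.39 = 2.2564.
Prior odds = 3.6729/2.2564 = 1.6278, so P(A) = 1.6278/(1+1.6278) ≈ 0.62.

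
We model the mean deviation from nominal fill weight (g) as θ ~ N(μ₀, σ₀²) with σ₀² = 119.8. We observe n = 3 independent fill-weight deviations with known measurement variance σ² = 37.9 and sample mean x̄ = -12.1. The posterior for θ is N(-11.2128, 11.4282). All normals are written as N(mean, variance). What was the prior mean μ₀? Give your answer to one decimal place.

The posterior mean is a precision-weighted average: μ_n = (τ₀μ₀ + τ_data·x̄)/(τ₀+τ_data), with τ₀=1/σ₀² and τ_data=n/σ².
Here τ₀ = 1/119.8 = 0.008347 and τ_data = 3/37.9 = 0.079156, so τ_n = 0.087503.
Rearranging for μ₀: μ₀ = (μ_n·τ_n − τ_data·x̄)/τ₀ = (-11.2128·0.087503 − 0.079156·-12.1) / 0.008347 = -0.023366/0.008347 ≈ -2.8.

μ₀ = -2.8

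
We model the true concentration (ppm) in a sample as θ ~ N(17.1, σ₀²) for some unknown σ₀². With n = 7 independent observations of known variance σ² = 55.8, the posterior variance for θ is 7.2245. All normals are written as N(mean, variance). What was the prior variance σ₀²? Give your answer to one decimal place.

Posterior precision equals prior precision plus data precision: 1/σ_n² = 1/σ₀² + n/σ².
So 1/σ₀² = 1/7.2245 − 7/55.8 = 0.138418 − 0.125448 = 0.012970.
Hence σ₀² = 1/0.012970 ≈ 77.1.

σ₀² = 77.1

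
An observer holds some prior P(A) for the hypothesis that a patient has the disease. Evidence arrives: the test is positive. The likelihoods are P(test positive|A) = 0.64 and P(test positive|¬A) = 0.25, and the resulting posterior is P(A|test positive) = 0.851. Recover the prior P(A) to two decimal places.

In odds form, posterior odds = prior odds × likelihood ratio, so prior odds = posterior odds ÷ LR.
Posterior odds = 0.851/(1−0.851) = 5.7114. LR = 0.64/0.25 = 2.5600.
Prior odds = 5.7114/2.5600 = 2.2310, so P(A) = 2.2310/(1+2.2310) ≈ 0.69.

P(A) = 0.69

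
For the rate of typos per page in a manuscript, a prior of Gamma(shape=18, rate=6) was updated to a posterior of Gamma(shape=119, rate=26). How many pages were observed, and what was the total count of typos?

A Gamma(α, β) prior (rate parametrization) on a Poisson rate with n observations summing to S gives posterior Gamma(α+S, β+n).
Matching: Σxᵢ = 119 − 18 = 101 and n = 26 − 6 = 20.

n = 20 pages with total 101 typos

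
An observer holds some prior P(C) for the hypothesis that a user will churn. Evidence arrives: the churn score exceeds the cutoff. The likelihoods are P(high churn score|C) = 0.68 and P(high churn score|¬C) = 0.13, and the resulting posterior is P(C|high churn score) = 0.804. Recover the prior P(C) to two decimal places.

Bayes' rule in odds form gives O(C|E) = O(C)·[P(E|C)/P(E|¬C)], hence O(C) = O(C|E)/LR.
Posterior odds = 0.804/(1−0.804) = 4.1020. LR = 0.68/0.13 = 5.2308.
Prior odds = 4.1020/5.2308 = 0.7842, so P(C) = 0.7842/(1+0.7842) ≈ 0.44.

P(C) = 0.44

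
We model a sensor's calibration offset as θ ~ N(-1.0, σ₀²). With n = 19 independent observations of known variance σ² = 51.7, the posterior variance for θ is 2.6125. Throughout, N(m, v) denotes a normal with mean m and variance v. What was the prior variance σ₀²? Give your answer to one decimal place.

For the Normal–Normal model with known σ², precisions add: τ_n = τ₀ + n/σ².
So 1/σ₀² = 1/2.6125 − 19/51.7 = 0.382775 − 0.367505 = 0.015270.
Hence σ₀² = 1/0.015270 ≈ 65.5.

σ₀² = 65.5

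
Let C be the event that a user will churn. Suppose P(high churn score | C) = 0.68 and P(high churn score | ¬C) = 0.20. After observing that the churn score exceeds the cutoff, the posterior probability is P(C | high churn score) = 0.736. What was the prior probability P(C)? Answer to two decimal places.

P(C) = 0.45

Bayes' rule in odds form gives O(C|E) = O(C)·[P(E|C)/P(E|¬C)], hence O(C) = O(C|E)/LR.
Posterior odds = 0.736/(1−0.736) = 2.7879. LR = 0.68/0.20 = 3.4000.
Prior odds = 2.7879/3.4000 = 0.8200, so P(C) = 0.8200/(1+0.8200) ≈ 0.45.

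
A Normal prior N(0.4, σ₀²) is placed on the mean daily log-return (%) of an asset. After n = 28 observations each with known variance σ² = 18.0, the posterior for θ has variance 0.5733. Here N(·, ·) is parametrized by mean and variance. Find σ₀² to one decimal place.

Posterior precision equals prior precision plus data precision: 1/σ_n² = 1/σ₀² + n/σ².
So 1/σ₀² = 1/0.5733 − 28/18.0 = 1.744287 − 1.555556 = 0.188731.
Hence σ₀² = 1/0.188731 ≈ 5.3.

σ₀² = 5.3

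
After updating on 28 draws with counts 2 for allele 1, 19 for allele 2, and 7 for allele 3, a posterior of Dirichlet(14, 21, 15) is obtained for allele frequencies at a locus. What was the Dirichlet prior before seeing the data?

Dirichlet(12, 2, 8)

For a Dirichlet(α) prior with multinomial counts c, the posterior is Dirichlet(α + c) componentwise.
Subtract each count from the matching posterior parameter: 14−2=12, 21−19=2, 15−7=8.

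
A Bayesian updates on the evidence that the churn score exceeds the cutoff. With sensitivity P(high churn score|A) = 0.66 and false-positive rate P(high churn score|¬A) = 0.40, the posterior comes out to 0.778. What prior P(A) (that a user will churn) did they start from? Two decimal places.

Bayes' rule in odds form gives O(A|E) = O(A)·[P(E|A)/P(E|¬A)], hence O(A) = O(A|E)/LR.
Posterior odds = 0.778/(1−0.778) = 3.5045. LR = 0.66/0.40 = 1.6500.
Prior odds = 3.5045/1.6500 = 2.1239, so P(A) = 2.1239/(1+2.1239) ≈ 0.68.

P(A) = 0.68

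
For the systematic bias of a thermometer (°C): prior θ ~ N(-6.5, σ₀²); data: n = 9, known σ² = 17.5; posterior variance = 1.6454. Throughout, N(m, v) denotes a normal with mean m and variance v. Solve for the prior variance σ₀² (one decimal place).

σ₀² = 10.7

For the Normal–Normal model with known σ², precisions add: τ_n = τ₀ + n/σ².
So 1/σ₀² = 1/1.6454 − 9/17.5 = 0.607755 − 0.514286 = 0.093469.
Hence σ₀² = 1/0.093469 ≈ 10.7.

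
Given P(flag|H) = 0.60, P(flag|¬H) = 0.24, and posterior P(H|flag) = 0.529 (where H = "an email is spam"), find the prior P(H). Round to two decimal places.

P(H) = 0.31

In odds form, posterior odds = prior odds × likelihood ratio, so prior odds = posterior odds ÷ LR.
Posterior odds = 0.529/(1−0.529) = 1.1231. LR = 0.60/0.24 = 2.5000.
Prior odds = 1.1231/2.5000 = 0.4492, so P(H) = 0.4492/(1+0.4492) ≈ 0.31.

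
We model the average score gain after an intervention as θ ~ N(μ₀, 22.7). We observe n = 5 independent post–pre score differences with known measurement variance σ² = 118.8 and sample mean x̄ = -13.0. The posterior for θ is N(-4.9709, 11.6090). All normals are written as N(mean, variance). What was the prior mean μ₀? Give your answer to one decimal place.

With known observation variance, the Normal–Normal posterior has precision τ_n = τ₀ + n/σ² and mean μ_n = (τ₀μ₀ + (n/σ²)x̄)/τ_n.
Here τ₀ = 1/22.7 = 0.044053 and τ_data = 5/118.8 = 0.042088, so τ_n = 0.086141.
Rearranging for μ₀: μ₀ = (μ_n·τ_n − τ_data·x̄)/τ₀ = (-4.9709·0.086141 − 0.042088·-13.0) / 0.044053 = 0.118946/0.044053 ≈ 2.7.

μ₀ = 2.7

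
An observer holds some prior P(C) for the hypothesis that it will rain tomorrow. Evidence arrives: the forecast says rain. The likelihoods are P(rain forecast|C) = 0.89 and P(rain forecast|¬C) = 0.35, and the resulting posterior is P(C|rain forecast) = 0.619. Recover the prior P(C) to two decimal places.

In odds form, posterior odds = prior odds × likelihood ratio, so prior odds = posterior odds ÷ LR.
Posterior odds = 0.619/(1−0.619) = 1.6247. LR = 0.89/0.35 = 2.5429.
Prior odds = 1.6247/2.5429 = 0.6389, so P(C) = 0.6389/(1+0.6389) ≈ 0.39.

P(C) = 0.39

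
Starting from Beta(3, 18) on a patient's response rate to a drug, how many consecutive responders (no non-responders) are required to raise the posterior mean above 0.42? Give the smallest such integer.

k = 11

After k responders and 0 non-responders the posterior is Beta(3+k, 18), with mean (3+k)/(3+18+k).
Set (3+k)/(21+k) > 0.42 and solve: k > (0.42·21 − 3)/(1 − 0.42) = 10.034.
The smallest integer exceeding 10.034 is 11.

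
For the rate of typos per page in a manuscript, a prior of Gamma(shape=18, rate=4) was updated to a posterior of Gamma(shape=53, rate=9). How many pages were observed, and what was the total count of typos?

n = 5 pages with total 35 typos

Gamma–Poisson conjugacy: posterior shape = α + Σxᵢ, posterior rate = β + n.
Matching: Σxᵢ = 53 − 18 = 35 and n = 9 − 4 = 5.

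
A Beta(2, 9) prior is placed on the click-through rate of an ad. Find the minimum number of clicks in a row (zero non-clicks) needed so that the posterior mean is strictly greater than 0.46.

After k clicks and 0 non-clicks the posterior is Beta(2+k, 9), with mean (2+k)/(2+9+k).
Set (2+k)/(11+k) > 0.46 and solve: k > (0.46·11 − 2)/(1 − 0.46) = 5.667.
The smallest integer exceeding 5.667 is 6, and checking k=6: (8)/(17) = 0.4706 > 0.46.

k = 6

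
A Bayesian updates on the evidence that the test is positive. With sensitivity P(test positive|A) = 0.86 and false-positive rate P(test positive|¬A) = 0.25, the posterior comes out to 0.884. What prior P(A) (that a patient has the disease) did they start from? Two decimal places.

In odds form, posterior odds = prior odds × likelihood ratio, so prior odds = posterior odds ÷ LR.
Posterior odds = 0.884/(1−0.884) = 7.6207. LR = 0.86/0.25 = 3.4400.
Prior odds = 7.6207/3.4400 = 2.2153, so P(A) = 2.2153/(1+2.2153) ≈ 0.69.

P(A) = 0.69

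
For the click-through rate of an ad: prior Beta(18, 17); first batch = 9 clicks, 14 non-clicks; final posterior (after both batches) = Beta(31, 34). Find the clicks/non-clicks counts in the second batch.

Because Beta–binomial updating is additive in the counts, the combined data contributed (α_post−α_prior, β_post−β_prior) successes and failures.
Total across both batches: 31−18=13 clicks, 34−17=17 non-clicks.
Subtract the first batch: 13−9=4 clicks and 17−14=3 non-clicks.

4 clicks and 3 non-clicks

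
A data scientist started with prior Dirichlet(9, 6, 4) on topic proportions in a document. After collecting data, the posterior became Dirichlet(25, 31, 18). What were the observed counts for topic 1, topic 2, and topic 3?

For a Dirichlet(α) prior with multinomial counts c, the posterior is Dirichlet(α + c) componentwise.
Counts are posterior − prior componentwise: 25−9=16, 31−6=25, 18−4=14.

counts (16, 25, 14)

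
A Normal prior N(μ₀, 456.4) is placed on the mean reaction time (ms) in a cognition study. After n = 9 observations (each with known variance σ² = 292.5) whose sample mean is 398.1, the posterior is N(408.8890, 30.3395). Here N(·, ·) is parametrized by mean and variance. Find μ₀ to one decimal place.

The posterior mean is a precision-weighted average: μ_n = (τ₀μ₀ + τ_data·x̄)/(τ₀+τ_data), with τ₀=1/σ₀² and τ_data=n/σ².
Here τ₀ = 1/456.4 = 0.002191 and τ_data = 9/292.5 = 0.030769, so τ_n = 0.032960.
Rearranging for μ₀: μ₀ = (μ_n·τ_n − τ_data·x̄)/τ₀ = (408.8890·0.032960 − 0.030769·398.1) / 0.002191 = 1.227843/0.002191 ≈ 560.4.

μ₀ = 560.4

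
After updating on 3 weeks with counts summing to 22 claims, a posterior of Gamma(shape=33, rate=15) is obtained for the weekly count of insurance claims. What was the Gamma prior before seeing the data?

A Gamma(α, β) prior (rate parametrization) on a Poisson rate with n observations summing to S gives posterior Gamma(α+S, β+n).
So α = 33 − 22 = 11 and β = 15 − 3 = 12.

Gamma(shape=11, rate=12)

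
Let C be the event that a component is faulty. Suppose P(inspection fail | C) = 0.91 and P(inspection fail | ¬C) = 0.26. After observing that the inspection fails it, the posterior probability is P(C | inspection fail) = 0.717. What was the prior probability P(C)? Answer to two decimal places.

P(C) = 0.42

In odds form, posterior odds = prior odds × likelihood ratio, so prior odds = posterior odds ÷ LR.
Posterior odds = 0.717/(1−0.717) = 2.5336. LR = 0.91/0.26 = 3.5000.
Prior odds = 2.5336/3.5000 = 0.7239, so P(C) = 0.7239/(1+0.7239) ≈ 0.42.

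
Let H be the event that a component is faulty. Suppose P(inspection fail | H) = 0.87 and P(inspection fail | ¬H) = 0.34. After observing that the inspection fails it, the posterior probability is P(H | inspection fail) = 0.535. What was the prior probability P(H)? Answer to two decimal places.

Bayes' rule in odds form gives O(H|E) = O(H)·[P(E|H)/P(E|¬H)], hence O(H) = O(H|E)/LR.
Posterior odds = 0.535/(1−0.535) = 1.1505. LR = 0.87/0.34 = 2.5588.
Prior odds = 1.1505/2.5588 = 0.4496, so P(H) = 0.4496/(1+0.4496) ≈ 0.31.

P(H) = 0.31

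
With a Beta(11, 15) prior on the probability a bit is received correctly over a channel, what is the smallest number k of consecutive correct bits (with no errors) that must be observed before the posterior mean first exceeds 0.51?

After k correct bits and 0 errors the posterior is Beta(11+k, 15), with mean (11+k)/(11+15+k).
Set (11+k)/(26+k) > 0.51 and solve: k > (0.51·26 − 11)/(1 − 0.51) = 4.612.
The smallest integer exceeding 4.612 is 5, and checking k=5: (16)/(31) = 0.5161 > 0.51.

k = 5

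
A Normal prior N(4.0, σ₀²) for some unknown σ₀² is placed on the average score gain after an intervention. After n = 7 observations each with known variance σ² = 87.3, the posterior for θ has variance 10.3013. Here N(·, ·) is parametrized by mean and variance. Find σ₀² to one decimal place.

For the Normal–Normal model with known σ², precisions add: τ_n = τ₀ + n/σ².
So 1/σ₀² = 1/10.3013 − 7/87.3 = 0.097075 − 0.080183 = 0.016892.
Hence σ₀² = 1/0.016892 ≈ 59.2.

σ₀² = 59.2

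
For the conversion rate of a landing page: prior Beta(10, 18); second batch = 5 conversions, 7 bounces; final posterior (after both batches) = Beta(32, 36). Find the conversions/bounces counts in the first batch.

Sequential conjugate updates are equivalent to a single update on the pooled data, so total successes = posterior α − prior α and total failures = posterior β − prior β.
Total across both batches: 32−10=22 conversions, 36−18=18 bounces.
Subtract the second batch: 22−5=17 conversions and 18−7=11 bounces.

17 conversions and 11 bounces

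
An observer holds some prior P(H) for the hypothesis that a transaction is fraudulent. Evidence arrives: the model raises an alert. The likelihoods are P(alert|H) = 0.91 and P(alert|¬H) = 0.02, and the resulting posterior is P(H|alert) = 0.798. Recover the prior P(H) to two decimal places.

In odds form, posterior odds = prior odds × likelihood ratio, so prior odds = posterior odds ÷ LR.
Posterior odds = 0.798/(1−0.798) = 3.9505. LR = 0.91/0.02 = 45.5000.
Prior odds = 3.9505/45.5000 = 0.0868, so P(H) = 0.0868/(1+0.0868) ≈ 0.08.

P(H) = 0.08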